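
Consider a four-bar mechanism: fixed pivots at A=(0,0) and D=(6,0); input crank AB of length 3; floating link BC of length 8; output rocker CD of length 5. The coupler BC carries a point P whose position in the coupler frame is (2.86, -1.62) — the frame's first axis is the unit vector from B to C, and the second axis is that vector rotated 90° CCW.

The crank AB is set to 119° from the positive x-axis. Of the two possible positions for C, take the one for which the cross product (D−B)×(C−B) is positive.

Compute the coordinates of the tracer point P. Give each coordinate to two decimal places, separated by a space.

A=(0,0), D=(6.00,0)
B = A + 3.00·(cos119°, sin119°) = (-1.4544, 2.6239)
|BD| = 7.9027
circle(B,8.00) ∩ circle(D,5.00): a=6.4189, h=4.7747
  candidates: C₊=(6.1856,4.9966) cross=37.733; C₋=(3.0150,-4.0112) cross=-37.733
  mode + wants cross > 0 → take C=(6.1856,4.9966) (cross=37.733)
ex = (C−B)/|BC| = (0.9550,0.2966); ey = (-0.2966,0.9550)
P = B + 2.86·ex + -1.62·ey = (1.7574,1.9250)

1.76 1.92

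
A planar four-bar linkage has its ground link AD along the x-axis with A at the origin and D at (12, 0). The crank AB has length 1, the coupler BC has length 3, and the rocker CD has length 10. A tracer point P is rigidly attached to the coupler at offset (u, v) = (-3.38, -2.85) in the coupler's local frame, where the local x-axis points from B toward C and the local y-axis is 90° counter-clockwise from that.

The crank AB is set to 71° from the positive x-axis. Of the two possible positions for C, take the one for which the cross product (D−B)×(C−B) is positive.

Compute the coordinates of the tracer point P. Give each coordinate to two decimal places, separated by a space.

-0.10 -3.45

A=(0,0), D=(12.00,0)
B = A + 1.00·(cos71°, sin71°) = (0.3256, 0.9455)
|BD| = 11.7127
circle(B,3.00) ∩ circle(D,10.00): a=1.9716, h=2.2611
  candidates: C₊=(2.4733,3.0401) cross=26.484; C₋=(2.1082,-1.4674) cross=-26.484
  mode + wants cross > 0 → take C=(2.4733,3.0401) (cross=26.484)
ex = (C−B)/|BC| = (0.7159,0.6982); ey = (-0.6982,0.7159)
P = B + -3.38·ex + -2.85·ey = (-0.1044,-3.4547)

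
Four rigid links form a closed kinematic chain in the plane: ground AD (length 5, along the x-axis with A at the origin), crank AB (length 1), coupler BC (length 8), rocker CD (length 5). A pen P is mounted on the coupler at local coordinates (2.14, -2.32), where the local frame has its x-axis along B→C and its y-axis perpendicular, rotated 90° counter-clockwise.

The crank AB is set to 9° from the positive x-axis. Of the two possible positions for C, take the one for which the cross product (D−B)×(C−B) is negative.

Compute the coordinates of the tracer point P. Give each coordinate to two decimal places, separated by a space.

A=(0,0), D=(5.00,0)
B = A + 1.00·(cos9°, sin9°) = (0.9877, 0.1564)
|BD| = 4.0154
circle(B,8.00) ∩ circle(D,5.00): a=6.8640, h=4.1091
  candidates: C₊=(8.0066,3.9950) cross=16.500; C₋=(7.6864,-4.2170) cross=-16.500
  mode - wants cross < 0 → take C=(7.6864,-4.2170) (cross=-16.500)
ex = (C−B)/|BC| = (0.8373,-0.5467); ey = (0.5467,0.8373)
P = B + 2.14·ex + -2.32·ey = (1.5113,-2.9561)

1.51 -2.96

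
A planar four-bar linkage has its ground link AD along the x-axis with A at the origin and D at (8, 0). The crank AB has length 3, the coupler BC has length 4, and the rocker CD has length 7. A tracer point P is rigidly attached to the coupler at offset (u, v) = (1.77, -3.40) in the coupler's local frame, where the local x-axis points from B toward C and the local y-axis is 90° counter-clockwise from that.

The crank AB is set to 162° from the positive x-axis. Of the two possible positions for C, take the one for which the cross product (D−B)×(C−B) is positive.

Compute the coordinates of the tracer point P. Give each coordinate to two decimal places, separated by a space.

A=(0,0), D=(8.00,0)
B = A + 3.00·(cos162°, sin162°) = (-2.8532, 0.9271)
|BD| = 10.8927
circle(B,4.00) ∩ circle(D,7.00): a=3.9316, h=0.7367
  candidates: C₊=(1.1268,1.3265) cross=8.025; C₋=(1.0014,-0.1416) cross=-8.025
  mode + wants cross > 0 → take C=(1.1268,1.3265) (cross=8.025)
ex = (C−B)/|BC| = (0.9950,0.0999); ey = (-0.0999,0.9950)
P = B + 1.77·ex + -3.40·ey = (-0.7525,-2.2792)

-0.75 -2.28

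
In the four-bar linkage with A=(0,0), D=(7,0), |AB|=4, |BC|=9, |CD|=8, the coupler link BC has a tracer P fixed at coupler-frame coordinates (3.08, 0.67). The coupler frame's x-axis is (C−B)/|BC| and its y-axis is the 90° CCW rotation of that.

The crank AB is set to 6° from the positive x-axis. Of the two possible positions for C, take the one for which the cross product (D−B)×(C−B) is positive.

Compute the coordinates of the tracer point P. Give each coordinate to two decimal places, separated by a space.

A=(0,0), D=(7.00,0)
B = A + 4.00·(cos6°, sin6°) = (3.9781, 0.4181)
|BD| = 3.0507
circle(B,9.00) ∩ circle(D,8.00): a=4.3116, h=7.9000
  candidates: C₊=(9.3317,7.6526) cross=24.101; C₋=(7.1663,-7.9983) cross=-24.101
  mode + wants cross > 0 → take C=(9.3317,7.6526) (cross=24.101)
ex = (C−B)/|BC| = (0.5948,0.8038); ey = (-0.8038,0.5948)
P = B + 3.08·ex + 0.67·ey = (5.2717,3.2925)

5.27 3.29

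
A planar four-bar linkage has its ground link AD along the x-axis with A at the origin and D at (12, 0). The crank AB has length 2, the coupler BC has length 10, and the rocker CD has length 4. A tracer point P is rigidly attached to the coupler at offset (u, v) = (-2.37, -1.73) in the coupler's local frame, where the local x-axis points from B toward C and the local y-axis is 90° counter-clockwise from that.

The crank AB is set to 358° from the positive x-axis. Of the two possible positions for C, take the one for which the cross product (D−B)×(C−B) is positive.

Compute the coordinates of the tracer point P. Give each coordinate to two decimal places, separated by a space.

0.51 -2.60

A=(0,0), D=(12.00,0)
B = A + 2.00·(cos358°, sin358°) = (1.9988, -0.0698)
|BD| = 10.0015
circle(B,10.00) ∩ circle(D,4.00): a=9.2001, h=3.9189
  candidates: C₊=(11.1713,3.9132) cross=39.195; C₋=(11.2260,-3.9244) cross=-39.195
  mode + wants cross > 0 → take C=(11.1713,3.9132) (cross=39.195)
ex = (C−B)/|BC| = (0.9173,0.3983); ey = (-0.3983,0.9173)
P = B + -2.37·ex + -1.73·ey = (0.5140,-2.6006)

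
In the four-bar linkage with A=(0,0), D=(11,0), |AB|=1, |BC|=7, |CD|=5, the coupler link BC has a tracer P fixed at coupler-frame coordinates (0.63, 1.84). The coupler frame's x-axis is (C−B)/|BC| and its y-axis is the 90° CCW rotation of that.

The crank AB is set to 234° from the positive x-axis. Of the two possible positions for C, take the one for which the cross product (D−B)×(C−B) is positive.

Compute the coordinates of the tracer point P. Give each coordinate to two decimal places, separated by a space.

A=(0,0), D=(11.00,0)
B = A + 1.00·(cos234°, sin234°) = (-0.5878, -0.8090)
|BD| = 11.6160
circle(B,7.00) ∩ circle(D,5.00): a=6.8411, h=1.4832
  candidates: C₊=(6.1334,1.1471) cross=17.229; C₋=(6.3400,-1.8122) cross=-17.229
  mode + wants cross > 0 → take C=(6.1334,1.1471) (cross=17.229)
ex = (C−B)/|BC| = (0.9602,0.2794); ey = (-0.2794,0.9602)
P = B + 0.63·ex + 1.84·ey = (-0.4971,1.1337)

-0.50 1.13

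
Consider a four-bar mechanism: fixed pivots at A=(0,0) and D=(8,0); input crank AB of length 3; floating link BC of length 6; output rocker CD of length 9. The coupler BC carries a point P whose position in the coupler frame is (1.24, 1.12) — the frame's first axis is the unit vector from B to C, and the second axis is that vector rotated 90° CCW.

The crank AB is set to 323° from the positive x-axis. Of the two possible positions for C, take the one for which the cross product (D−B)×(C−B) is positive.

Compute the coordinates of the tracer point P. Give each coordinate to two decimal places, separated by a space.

A=(0,0), D=(8.00,0)
B = A + 3.00·(cos323°, sin323°) = (2.3959, -1.8054)
|BD| = 5.8877
circle(B,6.00) ∩ circle(D,9.00): a=-0.8776, h=5.9355
  candidates: C₊=(-0.2595,3.5750) cross=34.946; C₋=(3.3806,-7.7241) cross=-34.946
  mode + wants cross > 0 → take C=(-0.2595,3.5750) (cross=34.946)
ex = (C−B)/|BC| = (-0.4426,0.8967); ey = (-0.8967,-0.4426)
P = B + 1.24·ex + 1.12·ey = (0.8428,-1.1892)

0.84 -1.19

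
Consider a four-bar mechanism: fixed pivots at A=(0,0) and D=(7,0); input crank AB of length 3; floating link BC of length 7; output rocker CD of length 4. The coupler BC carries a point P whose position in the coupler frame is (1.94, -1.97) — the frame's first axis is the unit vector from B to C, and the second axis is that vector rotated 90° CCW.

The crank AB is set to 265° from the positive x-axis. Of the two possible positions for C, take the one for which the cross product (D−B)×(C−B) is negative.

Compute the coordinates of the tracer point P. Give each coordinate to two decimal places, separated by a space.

1.38 -5.21

A=(0,0), D=(7.00,0)
B = A + 3.00·(cos265°, sin265°) = (-0.2615, -2.9886)
|BD| = 7.8524
circle(B,7.00) ∩ circle(D,4.00): a=6.0275, h=3.5594
  candidates: C₊=(3.9577,2.5970) cross=27.950; C₋=(6.6671,-3.9861) cross=-27.950
  mode - wants cross < 0 → take C=(6.6671,-3.9861) (cross=-27.950)
ex = (C−B)/|BC| = (0.9898,-0.1425); ey = (0.1425,0.9898)
P = B + 1.94·ex + -1.97·ey = (1.3780,-5.2149)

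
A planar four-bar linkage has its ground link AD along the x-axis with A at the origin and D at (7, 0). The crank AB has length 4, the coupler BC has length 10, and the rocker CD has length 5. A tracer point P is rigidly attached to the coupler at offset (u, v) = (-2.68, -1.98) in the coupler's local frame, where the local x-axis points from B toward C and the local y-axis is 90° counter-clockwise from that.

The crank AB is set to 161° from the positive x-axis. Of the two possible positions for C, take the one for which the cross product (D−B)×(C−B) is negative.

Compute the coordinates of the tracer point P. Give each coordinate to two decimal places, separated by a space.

A=(0,0), D=(7.00,0)
B = A + 4.00·(cos161°, sin161°) = (-3.7821, 1.3023)
|BD| = 10.8604
circle(B,10.00) ∩ circle(D,5.00): a=8.8831, h=4.5924
  candidates: C₊=(5.5876,4.7964) cross=49.876; C₋=(4.4863,-4.3222) cross=-49.876
  mode - wants cross < 0 → take C=(4.4863,-4.3222) (cross=-49.876)
ex = (C−B)/|BC| = (0.8268,-0.5624); ey = (0.5624,0.8268)
P = B + -2.68·ex + -1.98·ey = (-7.1116,1.1725)

-7.11 1.17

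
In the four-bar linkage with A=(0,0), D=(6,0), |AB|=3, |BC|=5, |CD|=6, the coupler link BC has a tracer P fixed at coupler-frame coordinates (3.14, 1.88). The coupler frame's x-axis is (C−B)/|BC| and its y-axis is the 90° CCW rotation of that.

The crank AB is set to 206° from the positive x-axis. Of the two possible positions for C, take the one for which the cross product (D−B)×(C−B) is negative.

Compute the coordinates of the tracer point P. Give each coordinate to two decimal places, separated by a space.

0.96 -1.41

A=(0,0), D=(6.00,0)
B = A + 3.00·(cos206°, sin206°) = (-2.6964, -1.3151)
|BD| = 8.7953
circle(B,5.00) ∩ circle(D,6.00): a=3.7723, h=3.2817
  candidates: C₊=(0.5428,2.4938) cross=28.864; C₋=(1.5242,-3.9959) cross=-28.864
  mode - wants cross < 0 → take C=(1.5242,-3.9959) (cross=-28.864)
ex = (C−B)/|BC| = (0.8441,-0.5362); ey = (0.5362,0.8441)
P = B + 3.14·ex + 1.88·ey = (0.9621,-1.4117)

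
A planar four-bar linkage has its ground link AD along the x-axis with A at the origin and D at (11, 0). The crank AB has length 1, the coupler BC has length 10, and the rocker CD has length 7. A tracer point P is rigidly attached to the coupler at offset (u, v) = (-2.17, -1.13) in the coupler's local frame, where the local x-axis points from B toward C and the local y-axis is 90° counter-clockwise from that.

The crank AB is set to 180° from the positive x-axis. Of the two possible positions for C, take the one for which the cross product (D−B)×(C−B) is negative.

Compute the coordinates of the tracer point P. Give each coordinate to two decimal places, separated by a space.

A=(0,0), D=(11.00,0)
B = A + 1.00·(cos180°, sin180°) = (-1.0000, 0.0000)
|BD| = 12.0000
circle(B,10.00) ∩ circle(D,7.00): a=8.1250, h=5.8296
  candidates: C₊=(7.1250,5.8296) cross=69.955; C₋=(7.1250,-5.8296) cross=-69.955
  mode - wants cross < 0 → take C=(7.1250,-5.8296) (cross=-69.955)
ex = (C−B)/|BC| = (0.8125,-0.5830); ey = (0.5830,0.8125)
P = B + -2.17·ex + -1.13·ey = (-3.4219,0.3469)

-3.42 0.35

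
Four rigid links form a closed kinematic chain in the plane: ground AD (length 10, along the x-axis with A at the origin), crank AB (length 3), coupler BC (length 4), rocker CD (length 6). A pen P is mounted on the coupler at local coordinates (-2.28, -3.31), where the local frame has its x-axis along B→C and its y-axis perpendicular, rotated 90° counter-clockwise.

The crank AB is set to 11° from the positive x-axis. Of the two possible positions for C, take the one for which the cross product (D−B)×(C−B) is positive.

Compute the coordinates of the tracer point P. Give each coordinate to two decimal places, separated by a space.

A=(0,0), D=(10.00,0)
B = A + 3.00·(cos11°, sin11°) = (2.9449, 0.5724)
|BD| = 7.0783
circle(B,4.00) ∩ circle(D,6.00): a=2.1264, h=3.3880
  candidates: C₊=(5.3383,3.7774) cross=23.981; C₋=(4.7903,-2.9764) cross=-23.981
  mode + wants cross > 0 → take C=(5.3383,3.7774) (cross=23.981)
ex = (C−B)/|BC| = (0.5984,0.8012); ey = (-0.8012,0.5984)
P = B + -2.28·ex + -3.31·ey = (4.2327,-3.2349)

4.23 -3.23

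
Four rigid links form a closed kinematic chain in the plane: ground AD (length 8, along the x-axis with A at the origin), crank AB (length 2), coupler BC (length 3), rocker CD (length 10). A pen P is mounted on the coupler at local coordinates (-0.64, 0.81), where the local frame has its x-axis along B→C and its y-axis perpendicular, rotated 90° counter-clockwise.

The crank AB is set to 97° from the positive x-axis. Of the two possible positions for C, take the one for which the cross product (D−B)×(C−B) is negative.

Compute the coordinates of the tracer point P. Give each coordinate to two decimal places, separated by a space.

A=(0,0), D=(8.00,0)
B = A + 2.00·(cos97°, sin97°) = (-0.2437, 1.9851)
|BD| = 8.4794
circle(B,3.00) ∩ circle(D,10.00): a=-1.1263, h=2.7806
  candidates: C₊=(-0.6878,4.9521) cross=23.577; C₋=(-1.9897,-0.4545) cross=-23.577
  mode - wants cross < 0 → take C=(-1.9897,-0.4545) (cross=-23.577)
ex = (C−B)/|BC| = (-0.5820,-0.8132); ey = (0.8132,-0.5820)
P = B + -0.64·ex + 0.81·ey = (0.7874,2.0341)

0.79 2.03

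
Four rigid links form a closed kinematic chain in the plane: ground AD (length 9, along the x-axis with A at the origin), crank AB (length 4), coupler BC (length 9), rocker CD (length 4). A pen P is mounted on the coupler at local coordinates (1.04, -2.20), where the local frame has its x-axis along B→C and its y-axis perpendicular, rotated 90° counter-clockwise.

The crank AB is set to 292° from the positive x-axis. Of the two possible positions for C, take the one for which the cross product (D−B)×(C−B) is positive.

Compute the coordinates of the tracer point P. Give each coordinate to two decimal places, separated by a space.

3.88 -4.22

A=(0,0), D=(9.00,0)
B = A + 4.00·(cos292°, sin292°) = (1.4984, -3.7087)
|BD| = 8.3683
circle(B,9.00) ∩ circle(D,4.00): a=8.0679, h=3.9887
  candidates: C₊=(6.9629,3.4424) cross=33.379; C₋=(10.4984,-3.7087) cross=-33.379
  mode + wants cross > 0 → take C=(6.9629,3.4424) (cross=33.379)
ex = (C−B)/|BC| = (0.6072,0.7946); ey = (-0.7946,0.6072)
P = B + 1.04·ex + -2.20·ey = (3.8779,-4.2181)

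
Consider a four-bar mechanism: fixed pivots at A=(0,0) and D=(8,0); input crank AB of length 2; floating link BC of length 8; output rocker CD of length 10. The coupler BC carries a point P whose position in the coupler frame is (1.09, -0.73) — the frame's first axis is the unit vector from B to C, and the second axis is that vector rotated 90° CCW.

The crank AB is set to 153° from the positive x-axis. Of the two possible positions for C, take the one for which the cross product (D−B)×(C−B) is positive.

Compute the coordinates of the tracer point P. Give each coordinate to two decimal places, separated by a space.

-0.63 1.53

A=(0,0), D=(8.00,0)
B = A + 2.00·(cos153°, sin153°) = (-1.7820, 0.9080)
|BD| = 9.8241
circle(B,8.00) ∩ circle(D,10.00): a=3.0798, h=7.3834
  candidates: C₊=(1.9670,7.9751) cross=72.535; C₋=(0.6022,-6.7285) cross=-72.535
  mode + wants cross > 0 → take C=(1.9670,7.9751) (cross=72.535)
ex = (C−B)/|BC| = (0.4686,0.8834); ey = (-0.8834,0.4686)
P = B + 1.09·ex + -0.73·ey = (-0.6263,1.5288)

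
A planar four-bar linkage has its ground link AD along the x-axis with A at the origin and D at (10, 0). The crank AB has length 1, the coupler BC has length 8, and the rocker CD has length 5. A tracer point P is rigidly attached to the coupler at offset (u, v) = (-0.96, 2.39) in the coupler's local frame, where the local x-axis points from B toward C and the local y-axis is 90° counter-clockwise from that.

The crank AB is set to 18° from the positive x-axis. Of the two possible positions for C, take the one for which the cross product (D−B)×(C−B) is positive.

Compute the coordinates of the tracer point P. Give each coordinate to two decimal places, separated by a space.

-1.11 1.85

A=(0,0), D=(10.00,0)
B = A + 1.00·(cos18°, sin18°) = (0.9511, 0.3090)
|BD| = 9.0542
circle(B,8.00) ∩ circle(D,5.00): a=6.6808, h=4.4008
  candidates: C₊=(7.7782,4.4792) cross=39.846; C₋=(7.4778,-4.3172) cross=-39.846
  mode + wants cross > 0 → take C=(7.7782,4.4792) (cross=39.846)
ex = (C−B)/|BC| = (0.8534,0.5213); ey = (-0.5213,0.8534)
P = B + -0.96·ex + 2.39·ey = (-1.1140,1.8482)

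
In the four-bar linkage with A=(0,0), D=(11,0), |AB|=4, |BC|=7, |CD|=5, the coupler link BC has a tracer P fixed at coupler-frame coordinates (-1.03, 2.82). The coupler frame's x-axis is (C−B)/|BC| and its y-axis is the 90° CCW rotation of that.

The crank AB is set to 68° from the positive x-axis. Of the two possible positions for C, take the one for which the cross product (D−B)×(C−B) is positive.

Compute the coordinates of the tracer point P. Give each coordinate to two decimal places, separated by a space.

A=(0,0), D=(11.00,0)
B = A + 4.00·(cos68°, sin68°) = (1.4984, 3.7087)
|BD| = 10.1997
circle(B,7.00) ∩ circle(D,5.00): a=6.2764, h=3.0995
  candidates: C₊=(8.4722,4.3140) cross=31.615; C₋=(6.2182,-1.4608) cross=-31.615
  mode + wants cross > 0 → take C=(8.4722,4.3140) (cross=31.615)
ex = (C−B)/|BC| = (0.9963,0.0865); ey = (-0.0865,0.9963)
P = B + -1.03·ex + 2.82·ey = (0.2285,6.4291)

0.23 6.43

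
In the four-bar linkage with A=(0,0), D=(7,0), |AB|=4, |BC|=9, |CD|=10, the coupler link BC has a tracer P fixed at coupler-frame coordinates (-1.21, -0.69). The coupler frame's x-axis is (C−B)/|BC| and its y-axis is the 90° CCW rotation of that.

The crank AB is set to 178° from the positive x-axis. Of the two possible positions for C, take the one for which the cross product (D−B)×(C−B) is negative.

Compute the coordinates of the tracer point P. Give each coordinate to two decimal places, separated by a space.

-5.20 0.84

A=(0,0), D=(7.00,0)
B = A + 4.00·(cos178°, sin178°) = (-3.9976, 0.1396)
|BD| = 10.9984
circle(B,9.00) ∩ circle(D,10.00): a=4.6355, h=7.7144
  candidates: C₊=(0.7354,7.7946) cross=84.847; C₋=(0.5396,-7.6330) cross=-84.847
  mode - wants cross < 0 → take C=(0.5396,-7.6330) (cross=-84.847)
ex = (C−B)/|BC| = (0.5041,-0.8636); ey = (0.8636,0.5041)
P = B + -1.21·ex + -0.69·ey = (-5.2035,0.8367)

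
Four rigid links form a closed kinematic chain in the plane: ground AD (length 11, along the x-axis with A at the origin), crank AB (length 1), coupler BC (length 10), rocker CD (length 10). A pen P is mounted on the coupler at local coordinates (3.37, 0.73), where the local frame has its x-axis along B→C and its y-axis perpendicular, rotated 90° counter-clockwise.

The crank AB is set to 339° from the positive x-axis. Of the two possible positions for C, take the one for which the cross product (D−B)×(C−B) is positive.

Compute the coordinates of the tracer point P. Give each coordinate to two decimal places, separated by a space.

1.88 2.96

A=(0,0), D=(11.00,0)
B = A + 1.00·(cos339°, sin339°) = (0.9336, -0.3584)
|BD| = 10.0728
circle(B,10.00) ∩ circle(D,10.00): a=5.0364, h=8.6391
  candidates: C₊=(5.6594,8.4545) cross=87.020; C₋=(6.2742,-8.8129) cross=-87.020
  mode + wants cross > 0 → take C=(5.6594,8.4545) (cross=87.020)
ex = (C−B)/|BC| = (0.4726,0.8813); ey = (-0.8813,0.4726)
P = B + 3.37·ex + 0.73·ey = (1.8829,2.9566)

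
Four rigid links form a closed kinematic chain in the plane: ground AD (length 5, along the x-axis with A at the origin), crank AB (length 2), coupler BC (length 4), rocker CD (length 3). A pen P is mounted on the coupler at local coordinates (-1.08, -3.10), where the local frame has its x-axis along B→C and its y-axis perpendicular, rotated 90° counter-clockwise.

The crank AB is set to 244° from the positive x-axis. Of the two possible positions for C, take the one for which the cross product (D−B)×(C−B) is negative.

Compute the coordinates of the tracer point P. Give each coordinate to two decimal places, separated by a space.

-2.35 -4.73

A=(0,0), D=(5.00,0)
B = A + 2.00·(cos244°, sin244°) = (-0.8767, -1.7976)
|BD| = 6.1455
circle(B,4.00) ∩ circle(D,3.00): a=3.6423, h=1.6534
  candidates: C₊=(2.1226,0.8489) cross=10.161; C₋=(3.0899,-2.3133) cross=-10.161
  mode - wants cross < 0 → take C=(3.0899,-2.3133) (cross=-10.161)
ex = (C−B)/|BC| = (0.9917,-0.1289); ey = (0.1289,0.9917)
P = B + -1.08·ex + -3.10·ey = (-2.3474,-4.7325)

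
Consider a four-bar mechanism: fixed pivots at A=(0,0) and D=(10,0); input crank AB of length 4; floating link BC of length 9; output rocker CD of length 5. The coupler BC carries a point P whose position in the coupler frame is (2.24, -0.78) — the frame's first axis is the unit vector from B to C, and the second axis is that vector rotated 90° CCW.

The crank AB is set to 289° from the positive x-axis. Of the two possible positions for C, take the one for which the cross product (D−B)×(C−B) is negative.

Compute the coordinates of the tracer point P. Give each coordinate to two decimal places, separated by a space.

3.42 -4.86

A=(0,0), D=(10.00,0)
B = A + 4.00·(cos289°, sin289°) = (1.3023, -3.7821)
|BD| = 9.4844
circle(B,9.00) ∩ circle(D,5.00): a=7.6944, h=4.6686
  candidates: C₊=(6.4968,3.5676) cross=44.279; C₋=(10.2201,-4.9952) cross=-44.279
  mode - wants cross < 0 → take C=(10.2201,-4.9952) (cross=-44.279)
ex = (C−B)/|BC| = (0.9909,-0.1348); ey = (0.1348,0.9909)
P = B + 2.24·ex + -0.78·ey = (3.4167,-4.8569)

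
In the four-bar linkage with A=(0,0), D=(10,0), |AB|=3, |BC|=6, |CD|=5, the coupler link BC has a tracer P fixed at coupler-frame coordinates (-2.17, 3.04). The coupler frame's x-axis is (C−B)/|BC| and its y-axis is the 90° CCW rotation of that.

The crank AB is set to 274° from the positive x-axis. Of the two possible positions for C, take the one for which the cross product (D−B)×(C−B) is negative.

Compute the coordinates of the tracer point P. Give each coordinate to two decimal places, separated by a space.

-1.83 0.14

A=(0,0), D=(10.00,0)
B = A + 3.00·(cos274°, sin274°) = (0.2093, -2.9927)
|BD| = 10.2379
circle(B,6.00) ∩ circle(D,5.00): a=5.6562, h=2.0019
  candidates: C₊=(5.0332,0.5752) cross=20.496; C₋=(6.2036,-3.2538) cross=-20.496
  mode - wants cross < 0 → take C=(6.2036,-3.2538) (cross=-20.496)
ex = (C−B)/|BC| = (0.9991,-0.0435); ey = (0.0435,0.9991)
P = B + -2.17·ex + 3.04·ey = (-1.8264,0.1389)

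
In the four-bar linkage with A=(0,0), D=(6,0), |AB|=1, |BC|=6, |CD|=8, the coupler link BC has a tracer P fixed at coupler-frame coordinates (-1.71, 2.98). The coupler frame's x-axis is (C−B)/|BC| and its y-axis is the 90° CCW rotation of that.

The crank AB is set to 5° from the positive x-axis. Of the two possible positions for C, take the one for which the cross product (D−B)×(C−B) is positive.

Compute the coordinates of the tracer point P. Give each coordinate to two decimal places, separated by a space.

-1.93 -1.72

A=(0,0), D=(6.00,0)
B = A + 1.00·(cos5°, sin5°) = (0.9962, 0.0872)
|BD| = 5.0046
circle(B,6.00) ∩ circle(D,8.00): a=-0.2952, h=5.9927
  candidates: C₊=(0.8054,6.0841) cross=29.991; C₋=(0.5967,-5.8995) cross=-29.991
  mode + wants cross > 0 → take C=(0.8054,6.0841) (cross=29.991)
ex = (C−B)/|BC| = (-0.0318,0.9995); ey = (-0.9995,-0.0318)
P = B + -1.71·ex + 2.98·ey = (-1.9279,-1.7167)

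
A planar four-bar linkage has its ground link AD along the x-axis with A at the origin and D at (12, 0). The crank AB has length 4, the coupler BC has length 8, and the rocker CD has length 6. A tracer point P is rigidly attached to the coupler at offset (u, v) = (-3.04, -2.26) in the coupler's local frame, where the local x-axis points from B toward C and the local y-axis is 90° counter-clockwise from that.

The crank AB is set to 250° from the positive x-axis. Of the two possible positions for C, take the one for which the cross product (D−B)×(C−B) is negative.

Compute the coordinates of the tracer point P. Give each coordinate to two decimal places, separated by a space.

-4.00 -6.48

A=(0,0), D=(12.00,0)
B = A + 4.00·(cos250°, sin250°) = (-1.3681, -3.7588)
|BD| = 13.8865
circle(B,8.00) ∩ circle(D,6.00): a=7.9514, h=0.8804
  candidates: C₊=(6.0482,-0.7590) cross=12.226; C₋=(6.5248,-2.4540) cross=-12.226
  mode - wants cross < 0 → take C=(6.5248,-2.4540) (cross=-12.226)
ex = (C−B)/|BC| = (0.9866,0.1631); ey = (-0.1631,0.9866)
P = B + -3.04·ex + -2.26·ey = (-3.9988,-6.4843)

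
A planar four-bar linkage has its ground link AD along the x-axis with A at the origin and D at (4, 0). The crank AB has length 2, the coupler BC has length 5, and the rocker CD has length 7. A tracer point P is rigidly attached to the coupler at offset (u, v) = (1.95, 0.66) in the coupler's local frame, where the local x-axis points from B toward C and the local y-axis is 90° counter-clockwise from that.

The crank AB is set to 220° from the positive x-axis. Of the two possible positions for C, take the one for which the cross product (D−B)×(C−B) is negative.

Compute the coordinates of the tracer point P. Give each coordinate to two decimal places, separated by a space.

-0.20 -2.86

A=(0,0), D=(4.00,0)
B = A + 2.00·(cos220°, sin220°) = (-1.5321, -1.2856)
|BD| = 5.6795
circle(B,5.00) ∩ circle(D,7.00): a=0.7269, h=4.9469
  candidates: C₊=(-1.9438,3.6974) cross=28.096; C₋=(0.2957,-5.9395) cross=-28.096
  mode - wants cross < 0 → take C=(0.2957,-5.9395) (cross=-28.096)
ex = (C−B)/|BC| = (0.3656,-0.9308); ey = (0.9308,0.3656)
P = B + 1.95·ex + 0.66·ey = (-0.2049,-2.8594)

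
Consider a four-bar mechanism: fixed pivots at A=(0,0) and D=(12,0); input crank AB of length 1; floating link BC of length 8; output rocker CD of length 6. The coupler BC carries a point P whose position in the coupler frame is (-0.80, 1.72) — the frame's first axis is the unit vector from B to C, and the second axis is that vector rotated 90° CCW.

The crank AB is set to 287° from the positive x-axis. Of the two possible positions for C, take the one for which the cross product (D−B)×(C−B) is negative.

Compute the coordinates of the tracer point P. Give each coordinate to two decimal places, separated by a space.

0.24 0.94

A=(0,0), D=(12.00,0)
B = A + 1.00·(cos287°, sin287°) = (0.2924, -0.9563)
|BD| = 11.7466
circle(B,8.00) ∩ circle(D,6.00): a=7.0651, h=3.7528
  candidates: C₊=(7.0285,3.3593) cross=44.083; C₋=(7.6396,-4.1215) cross=-44.083
  mode - wants cross < 0 → take C=(7.6396,-4.1215) (cross=-44.083)
ex = (C−B)/|BC| = (0.9184,-0.3956); ey = (0.3956,0.9184)
P = B + -0.80·ex + 1.72·ey = (0.2382,0.9399)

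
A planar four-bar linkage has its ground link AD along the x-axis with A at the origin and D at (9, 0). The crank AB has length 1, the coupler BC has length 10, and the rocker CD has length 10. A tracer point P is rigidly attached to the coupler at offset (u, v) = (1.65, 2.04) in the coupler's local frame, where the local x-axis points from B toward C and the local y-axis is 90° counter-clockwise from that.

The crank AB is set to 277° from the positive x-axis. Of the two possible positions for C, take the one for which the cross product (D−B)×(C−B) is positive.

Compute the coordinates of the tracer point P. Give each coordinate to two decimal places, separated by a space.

-1.22 1.26

A=(0,0), D=(9.00,0)
B = A + 1.00·(cos277°, sin277°) = (0.1219, -0.9925)
|BD| = 8.9334
circle(B,10.00) ∩ circle(D,10.00): a=4.4667, h=8.9470
  candidates: C₊=(3.5669,8.3953) cross=79.927; C₋=(5.5550,-9.3879) cross=-79.927
  mode + wants cross > 0 → take C=(3.5669,8.3953) (cross=79.927)
ex = (C−B)/|BC| = (0.3445,0.9388); ey = (-0.9388,0.3445)
P = B + 1.65·ex + 2.04·ey = (-1.2248,1.2592)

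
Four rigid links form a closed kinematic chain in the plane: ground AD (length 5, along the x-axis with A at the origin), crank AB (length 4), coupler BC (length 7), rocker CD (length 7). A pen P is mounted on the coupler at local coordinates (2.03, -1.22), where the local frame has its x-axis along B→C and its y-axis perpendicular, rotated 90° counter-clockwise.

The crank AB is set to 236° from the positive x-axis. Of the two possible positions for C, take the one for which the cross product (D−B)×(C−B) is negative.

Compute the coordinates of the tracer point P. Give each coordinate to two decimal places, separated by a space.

A=(0,0), D=(5.00,0)
B = A + 4.00·(cos236°, sin236°) = (-2.2368, -3.3162)
|BD| = 7.9604
circle(B,7.00) ∩ circle(D,7.00): a=3.9802, h=5.7583
  candidates: C₊=(-1.0172,3.5768) cross=45.838; C₋=(3.7804,-6.8929) cross=-45.838
  mode - wants cross < 0 → take C=(3.7804,-6.8929) (cross=-45.838)
ex = (C−B)/|BC| = (0.8596,-0.5110); ey = (0.5110,0.8596)
P = B + 2.03·ex + -1.22·ey = (-1.1152,-5.4021)

-1.12 -5.40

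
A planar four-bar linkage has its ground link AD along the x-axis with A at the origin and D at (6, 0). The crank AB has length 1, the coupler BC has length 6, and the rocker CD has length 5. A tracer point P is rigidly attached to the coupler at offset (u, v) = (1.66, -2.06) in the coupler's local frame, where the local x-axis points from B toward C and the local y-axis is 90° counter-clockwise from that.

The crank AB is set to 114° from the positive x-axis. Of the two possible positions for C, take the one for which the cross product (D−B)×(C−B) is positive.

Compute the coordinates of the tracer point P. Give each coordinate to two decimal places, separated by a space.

A=(0,0), D=(6.00,0)
B = A + 1.00·(cos114°, sin114°) = (-0.4067, 0.9135)
|BD| = 6.4715
circle(B,6.00) ∩ circle(D,5.00): a=4.0856, h=4.3940
  candidates: C₊=(4.2583,4.6868) cross=28.436; C₋=(3.0177,-4.0132) cross=-28.436
  mode + wants cross > 0 → take C=(4.2583,4.6868) (cross=28.436)
ex = (C−B)/|BC| = (0.7775,0.6289); ey = (-0.6289,0.7775)
P = B + 1.66·ex + -2.06·ey = (2.1794,0.3558)

2.18 0.36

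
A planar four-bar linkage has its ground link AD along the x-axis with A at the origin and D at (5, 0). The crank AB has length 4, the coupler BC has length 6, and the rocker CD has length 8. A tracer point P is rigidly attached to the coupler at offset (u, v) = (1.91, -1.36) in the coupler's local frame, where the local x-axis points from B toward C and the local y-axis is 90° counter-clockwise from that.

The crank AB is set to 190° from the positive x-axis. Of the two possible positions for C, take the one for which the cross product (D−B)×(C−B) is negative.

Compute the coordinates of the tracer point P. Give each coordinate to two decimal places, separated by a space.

A=(0,0), D=(5.00,0)
B = A + 4.00·(cos190°, sin190°) = (-3.9392, -0.6946)
|BD| = 8.9662
circle(B,6.00) ∩ circle(D,8.00): a=2.9217, h=5.2406
  candidates: C₊=(-1.4323,4.7566) cross=46.988; C₋=(-0.6204,-5.6931) cross=-46.988
  mode - wants cross < 0 → take C=(-0.6204,-5.6931) (cross=-46.988)
ex = (C−B)/|BC| = (0.5531,-0.8331); ey = (0.8331,0.5531)
P = B + 1.91·ex + -1.36·ey = (-4.0157,-3.0381)

-4.02 -3.04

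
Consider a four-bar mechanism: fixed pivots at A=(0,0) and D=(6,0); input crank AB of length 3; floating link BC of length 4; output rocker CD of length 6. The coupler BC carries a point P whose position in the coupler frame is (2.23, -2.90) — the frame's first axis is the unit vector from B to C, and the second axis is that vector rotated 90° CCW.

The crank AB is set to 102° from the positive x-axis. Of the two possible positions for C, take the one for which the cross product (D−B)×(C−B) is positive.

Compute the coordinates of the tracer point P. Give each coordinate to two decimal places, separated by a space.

2.80 1.66

A=(0,0), D=(6.00,0)
B = A + 3.00·(cos102°, sin102°) = (-0.6237, 2.9344)
|BD| = 7.2446
circle(B,4.00) ∩ circle(D,6.00): a=2.2420, h=3.3126
  candidates: C₊=(2.7679,5.0550) cross=23.999; C₋=(0.0843,-1.0024) cross=-23.999
  mode + wants cross > 0 → take C=(2.7679,5.0550) (cross=23.999)
ex = (C−B)/|BC| = (0.8479,0.5301); ey = (-0.5301,0.8479)
P = B + 2.23·ex + -2.90·ey = (2.8045,1.6578)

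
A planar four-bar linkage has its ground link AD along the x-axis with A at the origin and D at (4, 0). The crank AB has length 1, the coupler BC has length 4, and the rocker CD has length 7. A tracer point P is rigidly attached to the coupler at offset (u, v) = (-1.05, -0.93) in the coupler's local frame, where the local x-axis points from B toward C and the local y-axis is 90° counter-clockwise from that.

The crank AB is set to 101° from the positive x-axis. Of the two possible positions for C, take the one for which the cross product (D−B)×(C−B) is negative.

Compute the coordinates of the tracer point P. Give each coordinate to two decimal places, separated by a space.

-0.28 2.38

A=(0,0), D=(4.00,0)
B = A + 1.00·(cos101°, sin101°) = (-0.1908, 0.9816)
|BD| = 4.3042
circle(B,4.00) ∩ circle(D,7.00): a=-1.6813, h=3.6295
  candidates: C₊=(-1.0001,4.8989) cross=15.622; C₋=(-2.6556,-2.1688) cross=-15.622
  mode - wants cross < 0 → take C=(-2.6556,-2.1688) (cross=-15.622)
ex = (C−B)/|BC| = (-0.6162,-0.7876); ey = (0.7876,-0.6162)
P = B + -1.05·ex + -0.93·ey = (-0.2763,2.3817)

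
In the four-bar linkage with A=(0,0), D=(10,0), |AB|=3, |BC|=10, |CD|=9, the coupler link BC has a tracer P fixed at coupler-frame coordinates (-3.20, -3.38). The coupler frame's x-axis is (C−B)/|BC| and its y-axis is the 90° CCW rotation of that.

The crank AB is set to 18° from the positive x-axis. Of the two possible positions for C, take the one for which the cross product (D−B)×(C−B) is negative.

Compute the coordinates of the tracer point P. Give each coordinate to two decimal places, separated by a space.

A=(0,0), D=(10.00,0)
B = A + 3.00·(cos18°, sin18°) = (2.8532, 0.9271)
|BD| = 7.2067
circle(B,10.00) ∩ circle(D,9.00): a=4.9216, h=8.7051
  candidates: C₊=(8.8536,8.9267) cross=62.735; C₋=(6.6141,-8.3388) cross=-62.735
  mode - wants cross < 0 → take C=(6.6141,-8.3388) (cross=-62.735)
ex = (C−B)/|BC| = (0.3761,-0.9266); ey = (0.9266,0.3761)
P = B + -3.20·ex + -3.38·ey = (-1.4822,2.6209)

-1.48 2.62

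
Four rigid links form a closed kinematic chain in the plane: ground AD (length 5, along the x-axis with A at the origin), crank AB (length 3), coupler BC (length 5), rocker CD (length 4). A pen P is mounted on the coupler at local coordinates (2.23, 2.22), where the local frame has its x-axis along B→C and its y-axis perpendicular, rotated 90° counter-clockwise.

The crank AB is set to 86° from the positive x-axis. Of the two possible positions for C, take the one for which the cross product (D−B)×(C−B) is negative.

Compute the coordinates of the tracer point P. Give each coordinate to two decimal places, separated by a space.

2.91 1.39

A=(0,0), D=(5.00,0)
B = A + 3.00·(cos86°, sin86°) = (0.2093, 2.9927)
|BD| = 5.6487
circle(B,5.00) ∩ circle(D,4.00): a=3.6210, h=3.4480
  candidates: C₊=(5.1070,3.9986) cross=19.476; C₋=(1.4535,-1.8500) cross=-19.476
  mode - wants cross < 0 → take C=(1.4535,-1.8500) (cross=-19.476)
ex = (C−B)/|BC| = (0.2489,-0.9685); ey = (0.9685,0.2489)
P = B + 2.23·ex + 2.22·ey = (2.9144,1.3853)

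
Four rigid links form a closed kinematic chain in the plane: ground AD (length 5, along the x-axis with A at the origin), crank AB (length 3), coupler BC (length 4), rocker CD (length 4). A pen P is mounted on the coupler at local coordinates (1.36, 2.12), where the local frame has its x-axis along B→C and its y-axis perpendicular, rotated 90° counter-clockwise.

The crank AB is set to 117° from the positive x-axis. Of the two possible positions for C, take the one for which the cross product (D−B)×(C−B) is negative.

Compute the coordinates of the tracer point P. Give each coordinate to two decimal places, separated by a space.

1.15 2.85

A=(0,0), D=(5.00,0)
B = A + 3.00·(cos117°, sin117°) = (-1.3620, 2.6730)
|BD| = 6.9007
circle(B,4.00) ∩ circle(D,4.00): a=3.4504, h=2.0236
  candidates: C₊=(2.6029,3.2022) cross=13.964; C₋=(1.0352,-0.5291) cross=-13.964
  mode - wants cross < 0 → take C=(1.0352,-0.5291) (cross=-13.964)
ex = (C−B)/|BC| = (0.5993,-0.8005); ey = (0.8005,0.5993)
P = B + 1.36·ex + 2.12·ey = (1.1502,2.8548)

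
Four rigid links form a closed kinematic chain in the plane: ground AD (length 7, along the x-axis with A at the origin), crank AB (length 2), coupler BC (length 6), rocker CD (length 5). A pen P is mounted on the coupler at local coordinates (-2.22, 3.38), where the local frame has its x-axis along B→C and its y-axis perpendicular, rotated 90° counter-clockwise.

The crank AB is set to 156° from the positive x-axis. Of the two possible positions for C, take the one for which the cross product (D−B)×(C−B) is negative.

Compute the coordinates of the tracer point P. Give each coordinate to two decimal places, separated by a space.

-1.50 4.84

A=(0,0), D=(7.00,0)
B = A + 2.00·(cos156°, sin156°) = (-1.8271, 0.8135)
|BD| = 8.8645
circle(B,6.00) ∩ circle(D,5.00): a=5.0527, h=3.2358
  candidates: C₊=(3.5012,3.5719) cross=28.683; C₋=(2.9074,-2.8723) cross=-28.683
  mode - wants cross < 0 → take C=(2.9074,-2.8723) (cross=-28.683)
ex = (C−B)/|BC| = (0.7891,-0.6143); ey = (0.6143,0.7891)
P = B + -2.22·ex + 3.38·ey = (-1.5025,4.8443)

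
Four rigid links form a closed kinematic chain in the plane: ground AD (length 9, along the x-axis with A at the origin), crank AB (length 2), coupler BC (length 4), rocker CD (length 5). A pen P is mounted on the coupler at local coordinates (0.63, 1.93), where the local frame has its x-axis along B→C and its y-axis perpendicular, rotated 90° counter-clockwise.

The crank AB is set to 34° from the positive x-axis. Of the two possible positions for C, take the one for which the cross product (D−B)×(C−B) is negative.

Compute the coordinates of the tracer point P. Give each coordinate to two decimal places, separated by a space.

A=(0,0), D=(9.00,0)
B = A + 2.00·(cos34°, sin34°) = (1.6581, 1.1184)
|BD| = 7.4266
circle(B,4.00) ∩ circle(D,5.00): a=3.1074, h=2.5188
  candidates: C₊=(5.1093,3.1405) cross=18.706; C₋=(4.3507,-1.8396) cross=-18.706
  mode - wants cross < 0 → take C=(4.3507,-1.8396) (cross=-18.706)
ex = (C−B)/|BC| = (0.6732,-0.7395); ey = (0.7395,0.6732)
P = B + 0.63·ex + 1.93·ey = (3.5094,1.9517)

3.51 1.95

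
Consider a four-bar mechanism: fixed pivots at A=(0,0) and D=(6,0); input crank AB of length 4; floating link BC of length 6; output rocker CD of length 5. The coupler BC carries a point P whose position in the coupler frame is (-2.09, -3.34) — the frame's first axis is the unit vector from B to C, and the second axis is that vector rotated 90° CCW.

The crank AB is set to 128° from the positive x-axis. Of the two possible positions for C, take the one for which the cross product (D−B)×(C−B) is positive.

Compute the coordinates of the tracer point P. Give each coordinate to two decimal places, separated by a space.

-3.88 -0.52

A=(0,0), D=(6.00,0)
B = A + 4.00·(cos128°, sin128°) = (-2.4626, 3.1520)
|BD| = 9.0306
circle(B,6.00) ∩ circle(D,5.00): a=5.1243, h=3.1211
  candidates: C₊=(3.4288,4.2882) cross=28.185; C₋=(1.2500,-1.5613) cross=-28.185
  mode + wants cross > 0 → take C=(3.4288,4.2882) (cross=28.185)
ex = (C−B)/|BC| = (0.9819,0.1894); ey = (-0.1894,0.9819)
P = B + -2.09·ex + -3.34·ey = (-3.8824,-0.5233)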